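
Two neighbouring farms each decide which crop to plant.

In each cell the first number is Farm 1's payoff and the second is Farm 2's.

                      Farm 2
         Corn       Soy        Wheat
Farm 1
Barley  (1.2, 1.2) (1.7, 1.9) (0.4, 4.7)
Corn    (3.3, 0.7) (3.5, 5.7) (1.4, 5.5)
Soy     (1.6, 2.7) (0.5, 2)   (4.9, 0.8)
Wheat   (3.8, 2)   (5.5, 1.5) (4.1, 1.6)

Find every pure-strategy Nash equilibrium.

The unique pure-strategy Nash equilibrium is (Wheat, Corn).

For each strategy profile, look for a profitable unilateral deviation.
(Barley, Corn): Farm 1 can switch to Corn (1.2 → 3.3). Not NE.
(Barley, Soy): Farm 1 can switch to Corn (1.7 → 3.5). Not NE.
(Barley, Wheat): Farm 1 can switch to Corn (0.4 → 1.4). Not NE.
(Corn, Corn): Farm 1 can switch to Wheat (3.3 → 3.8). Not NE.
(Corn, Soy): Farm 1 can switch to Wheat (3.5 → 5.5). Not NE.
(Corn, Wheat): Farm 1 can switch to Soy (1.4 → 4.9). Not NE.
(Wheat, Corn): Farm 1 gets 3.8, best alternative 3.3; Farm 2 gets 2, best alternative 1.6. No profitable deviation — NE.
(The remaining 5 profiles each have a profitable deviation by the same check.)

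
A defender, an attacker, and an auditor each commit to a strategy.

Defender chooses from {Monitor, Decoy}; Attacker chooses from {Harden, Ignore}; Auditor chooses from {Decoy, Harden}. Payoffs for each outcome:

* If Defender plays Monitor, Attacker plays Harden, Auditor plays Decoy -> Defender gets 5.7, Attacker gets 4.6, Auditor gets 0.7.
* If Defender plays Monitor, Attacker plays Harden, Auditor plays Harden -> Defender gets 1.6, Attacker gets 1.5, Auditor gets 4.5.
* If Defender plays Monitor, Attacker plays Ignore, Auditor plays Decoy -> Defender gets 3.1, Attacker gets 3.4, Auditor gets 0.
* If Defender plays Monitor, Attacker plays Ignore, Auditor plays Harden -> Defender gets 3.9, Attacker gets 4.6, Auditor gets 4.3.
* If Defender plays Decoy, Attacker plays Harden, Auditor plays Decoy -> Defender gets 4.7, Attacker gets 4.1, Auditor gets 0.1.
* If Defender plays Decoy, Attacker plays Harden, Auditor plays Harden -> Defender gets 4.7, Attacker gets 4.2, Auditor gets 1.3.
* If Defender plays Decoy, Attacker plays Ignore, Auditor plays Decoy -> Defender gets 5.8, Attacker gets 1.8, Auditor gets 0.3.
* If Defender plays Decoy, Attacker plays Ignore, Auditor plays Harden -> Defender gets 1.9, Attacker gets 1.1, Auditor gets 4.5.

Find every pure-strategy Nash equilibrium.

(Monitor, Harden, Decoy): Auditor can switch to Harden (0.7 → 4.5). Not NE.
(Monitor, Harden, Harden): Defender can switch to Decoy (1.6 → 4.7). Not NE.
(Monitor, Ignore, Decoy): Defender can switch to Decoy (3.1 → 5.8). Not NE.
(Monitor, Ignore, Harden): Defender gets 3.9, best alternative 1.9; Attacker gets 4.6, best alternative 1.5; Auditor gets 4.3, best alternative 0. No profitable deviation — NE.
(Decoy, Harden, Decoy): Defender can switch to Monitor (4.7 → 5.7). Not NE.
(Decoy, Harden, Harden): Defender gets 4.7, best alternative 1.6; Attacker gets 4.2, best alternative 1.1; Auditor gets 1.3, best alternative 0.1. No profitable deviation — NE.
(Decoy, Ignore, Decoy): Attacker can switch to Harden (1.8 → 4.1). Not NE.
(Decoy, Ignore, Harden): Defender can switch to Monitor (1.9 → 3.9). Not NE.

Pure-strategy Nash equilibria: (Monitor, Ignore, Harden) and (Decoy, Harden, Harden)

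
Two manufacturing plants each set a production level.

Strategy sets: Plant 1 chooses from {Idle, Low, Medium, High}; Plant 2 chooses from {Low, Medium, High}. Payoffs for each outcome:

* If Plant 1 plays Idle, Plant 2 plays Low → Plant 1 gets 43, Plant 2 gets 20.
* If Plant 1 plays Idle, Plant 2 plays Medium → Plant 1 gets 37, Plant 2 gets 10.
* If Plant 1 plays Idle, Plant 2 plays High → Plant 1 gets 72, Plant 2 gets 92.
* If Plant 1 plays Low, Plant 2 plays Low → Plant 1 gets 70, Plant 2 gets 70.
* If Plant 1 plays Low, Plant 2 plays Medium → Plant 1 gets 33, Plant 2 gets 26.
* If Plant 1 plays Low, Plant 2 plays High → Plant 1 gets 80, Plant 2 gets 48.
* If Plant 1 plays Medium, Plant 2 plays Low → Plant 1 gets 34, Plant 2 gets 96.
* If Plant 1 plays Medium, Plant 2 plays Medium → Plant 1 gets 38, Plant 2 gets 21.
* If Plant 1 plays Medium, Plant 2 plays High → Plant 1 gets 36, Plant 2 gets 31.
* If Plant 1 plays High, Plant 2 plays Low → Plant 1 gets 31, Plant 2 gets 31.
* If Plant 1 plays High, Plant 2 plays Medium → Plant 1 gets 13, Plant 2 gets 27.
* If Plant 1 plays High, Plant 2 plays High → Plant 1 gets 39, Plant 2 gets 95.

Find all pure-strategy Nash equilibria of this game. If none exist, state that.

Plant 1 against Low: payoffs 43, 70, 34, 31 → best response Low.
Plant 1 against Medium: payoffs 37, 33, 38, 13 → best response Medium.
Plant 1 against High: payoffs 72, 80, 36, 39 → best response Low.
Plant 2 against Idle: payoffs 20, 10, 92 → best response High.
Plant 2 against Low: payoffs 70, 26, 48 → best response Low.
Plant 2 against Medium: payoffs 96, 21, 31 → best response Low.
Plant 2 against High: payoffs 31, 27, 95 → best response High.
Mutual best responses: (Low, Low).

The unique pure-strategy Nash equilibrium is (Low, Low).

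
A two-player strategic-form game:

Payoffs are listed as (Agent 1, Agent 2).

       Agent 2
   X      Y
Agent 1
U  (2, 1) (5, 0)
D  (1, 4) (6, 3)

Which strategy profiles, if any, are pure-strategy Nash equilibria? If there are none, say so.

Pure NE: (U, X)

Mark each player's best response to every combination of opponents' strategies; a profile where every player is best-responding is a pure Nash equilibrium.
Agent 1 against X: payoffs 2, 1 → best response U.
Agent 1 against Y: payoffs 5, 6 → best response D.
Agent 2 against U: payoffs 1, 0 → best response X.
Agent 2 against D: payoffs 4, 3 → best response X.
Mutual best responses: (U, X).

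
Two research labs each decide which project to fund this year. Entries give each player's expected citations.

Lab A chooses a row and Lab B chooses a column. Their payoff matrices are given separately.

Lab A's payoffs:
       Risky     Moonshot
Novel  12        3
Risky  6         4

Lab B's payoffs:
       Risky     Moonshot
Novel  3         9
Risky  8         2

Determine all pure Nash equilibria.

none

For each player, find the best response to each opponent profile; mutual best responses are the pure NE.
Lab A against Risky: payoffs 12, 6 → best response Novel.
Lab A against Moonshot: payoffs 3, 4 → best response Risky.
Lab B against Novel: payoffs 3, 9 → best response Moonshot.
Lab B against Risky: payoffs 8, 2 → best response Risky.
No profile is a mutual best response for all players.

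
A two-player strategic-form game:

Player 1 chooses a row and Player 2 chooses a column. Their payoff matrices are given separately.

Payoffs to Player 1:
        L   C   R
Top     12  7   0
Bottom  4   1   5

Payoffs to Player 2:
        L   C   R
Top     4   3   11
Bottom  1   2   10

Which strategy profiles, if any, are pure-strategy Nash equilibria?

The unique pure-strategy Nash equilibrium is (Bottom, R).

Player 1 against L: payoffs 12, 4 → best response Top.
Player 1 against C: payoffs 7, 1 → best response Top.
Player 1 against R: payoffs 0, 5 → best response Bottom.
Player 2 against Top: payoffs 4, 3, 11 → best response R.
Player 2 against Bottom: payoffs 1, 2, 10 → best response R.
Mutual best responses: (Bottom, R).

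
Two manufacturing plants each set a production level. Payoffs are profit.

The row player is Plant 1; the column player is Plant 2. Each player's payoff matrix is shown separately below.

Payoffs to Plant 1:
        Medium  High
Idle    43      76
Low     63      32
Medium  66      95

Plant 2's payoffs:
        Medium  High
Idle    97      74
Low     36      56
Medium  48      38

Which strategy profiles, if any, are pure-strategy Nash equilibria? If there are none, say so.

(Medium, Medium)

(Idle, Medium): Plant 1 can switch to Low (43 → 63). Not NE.
(Idle, High): Plant 1 can switch to Medium (76 → 95). Not NE.
(Low, Medium): Plant 1 can switch to Medium (63 → 66). Not NE.
(Low, High): Plant 1 can switch to Idle (32 → 76). Not NE.
(Medium, Medium): Plant 1 gets 66, best alternative 63; Plant 2 gets 48, best alternative 38. No profitable deviation — NE.
(Medium, High): Plant 2 can switch to Medium (38 → 48). Not NE.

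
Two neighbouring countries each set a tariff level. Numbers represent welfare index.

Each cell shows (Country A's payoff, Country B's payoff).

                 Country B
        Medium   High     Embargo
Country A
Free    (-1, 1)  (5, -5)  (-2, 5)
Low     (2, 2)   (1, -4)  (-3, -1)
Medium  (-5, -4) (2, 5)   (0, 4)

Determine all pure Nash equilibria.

Mark each player's best response to every combination of opponents' strategies; a profile where every player is best-responding is a pure Nash equilibrium.
Country A against Medium: payoffs -1, 2, -5 → best response Low.
Country A against High: payoffs 5, 1, 2 → best response Free.
Country A against Embargo: payoffs -2, -3, 0 → best response Medium.
Country B against Free: payoffs 1, -5, 5 → best response Embargo.
Country B against Low: payoffs 2, -4, -1 → best response Medium.
Country B against Medium: payoffs -4, 5, 4 → best response High.
Mutual best responses: (Low, Medium).

Pure NE: (Low, Medium)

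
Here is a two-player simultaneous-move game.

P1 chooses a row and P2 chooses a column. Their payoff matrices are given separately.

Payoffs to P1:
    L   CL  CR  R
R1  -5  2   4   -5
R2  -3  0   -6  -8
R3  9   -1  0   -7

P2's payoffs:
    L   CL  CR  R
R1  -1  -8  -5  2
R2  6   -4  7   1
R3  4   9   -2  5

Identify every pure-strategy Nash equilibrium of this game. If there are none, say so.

Pure NE: (R1, R)

(R1, L): P1 can switch to R2 (-5 → -3). Not NE.
(R1, CL): P2 can switch to L (-8 → -1). Not NE.
(R1, CR): P2 can switch to L (-5 → -1). Not NE.
(R1, R): P1 gets -5, best alternative -7; P2 gets 2, best alternative -1. No profitable deviation — NE.
(R2, L): P1 can switch to R3 (-3 → 9). Not NE.
(R2, CL): P1 can switch to R1 (0 → 2). Not NE.
(R2, CR): P1 can switch to R1 (-6 → 4). Not NE.
(The remaining 5 profiles each have a profitable deviation by the same check.)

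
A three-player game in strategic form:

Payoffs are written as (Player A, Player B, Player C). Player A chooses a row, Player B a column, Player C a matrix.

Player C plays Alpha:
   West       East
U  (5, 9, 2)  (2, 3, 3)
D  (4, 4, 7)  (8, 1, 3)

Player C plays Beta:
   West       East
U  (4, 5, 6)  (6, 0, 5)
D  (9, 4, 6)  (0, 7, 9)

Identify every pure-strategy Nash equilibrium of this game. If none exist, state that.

There is no pure-strategy Nash equilibrium.

(U, West, Alpha): Player C can switch to Beta (2 → 6). Not NE.
(U, West, Beta): Player A can switch to D (4 → 9). Not NE.
(U, East, Alpha): Player A can switch to D (2 → 8). Not NE.
(U, East, Beta): Player B can switch to West (0 → 5). Not NE.
(D, West, Alpha): Player A can switch to U (4 → 5). Not NE.
(D, West, Beta): Player B can switch to East (4 → 7). Not NE.
(D, East, Alpha): Player B can switch to West (1 → 4). Not NE.
(D, East, Beta): Player A can switch to U (0 → 6). Not NE.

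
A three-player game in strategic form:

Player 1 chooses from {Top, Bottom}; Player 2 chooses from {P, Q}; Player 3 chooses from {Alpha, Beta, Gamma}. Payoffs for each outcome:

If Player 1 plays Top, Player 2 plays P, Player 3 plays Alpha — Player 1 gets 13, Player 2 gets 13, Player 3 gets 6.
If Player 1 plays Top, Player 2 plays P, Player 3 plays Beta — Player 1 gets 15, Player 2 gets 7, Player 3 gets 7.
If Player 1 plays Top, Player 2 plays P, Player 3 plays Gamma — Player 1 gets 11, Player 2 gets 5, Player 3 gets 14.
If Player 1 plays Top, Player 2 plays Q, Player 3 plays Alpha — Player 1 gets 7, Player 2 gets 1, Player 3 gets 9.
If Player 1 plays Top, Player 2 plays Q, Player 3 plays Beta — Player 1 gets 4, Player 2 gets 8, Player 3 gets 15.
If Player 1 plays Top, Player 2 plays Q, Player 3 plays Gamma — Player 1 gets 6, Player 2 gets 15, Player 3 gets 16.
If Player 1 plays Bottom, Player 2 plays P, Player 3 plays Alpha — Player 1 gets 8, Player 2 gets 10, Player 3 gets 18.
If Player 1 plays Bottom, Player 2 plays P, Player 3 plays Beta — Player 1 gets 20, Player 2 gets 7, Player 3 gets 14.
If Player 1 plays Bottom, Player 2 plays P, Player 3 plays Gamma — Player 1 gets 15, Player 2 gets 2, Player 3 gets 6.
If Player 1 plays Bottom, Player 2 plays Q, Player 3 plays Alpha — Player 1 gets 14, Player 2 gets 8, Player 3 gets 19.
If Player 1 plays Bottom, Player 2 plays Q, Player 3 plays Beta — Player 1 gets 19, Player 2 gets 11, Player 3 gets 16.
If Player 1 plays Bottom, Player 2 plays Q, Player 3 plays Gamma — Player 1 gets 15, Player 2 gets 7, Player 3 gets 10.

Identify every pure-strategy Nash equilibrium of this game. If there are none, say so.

Check each profile: it is a Nash equilibrium iff no player can strictly gain by switching unilaterally.
(Top, P, Alpha): Player 3 can switch to Beta (6 → 7). Not NE.
(Top, P, Beta): Player 1 can switch to Bottom (15 → 20). Not NE.
(Top, P, Gamma): Player 1 can switch to Bottom (11 → 15). Not NE.
(Top, Q, Alpha): Player 1 can switch to Bottom (7 → 14). Not NE.
(Top, Q, Beta): Player 1 can switch to Bottom (4 → 19). Not NE.
(Top, Q, Gamma): Player 1 can switch to Bottom (6 → 15). Not NE.
(Bottom, P, Alpha): Player 1 can switch to Top (8 → 13). Not NE.
(Bottom, P, Beta): Player 2 can switch to Q (7 → 11). Not NE.
(The remaining 4 profiles each have a profitable deviation by the same check.)

none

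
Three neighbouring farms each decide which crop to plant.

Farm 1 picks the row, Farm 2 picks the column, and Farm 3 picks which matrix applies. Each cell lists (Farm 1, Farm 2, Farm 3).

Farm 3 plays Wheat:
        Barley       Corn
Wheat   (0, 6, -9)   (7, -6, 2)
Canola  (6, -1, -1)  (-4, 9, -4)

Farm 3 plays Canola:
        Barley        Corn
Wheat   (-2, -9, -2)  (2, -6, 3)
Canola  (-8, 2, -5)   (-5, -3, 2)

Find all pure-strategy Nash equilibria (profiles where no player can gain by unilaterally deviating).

(Wheat, Corn, Canola)

Farm 1 against (Barley, Wheat): payoffs 0, 6 → best response Canola.
Farm 1 against (Barley, Canola): payoffs -2, -8 → best response Wheat.
Farm 1 against (Corn, Wheat): payoffs 7, -4 → best response Wheat.
Farm 1 against (Corn, Canola): payoffs 2, -5 → best response Wheat.
Farm 2 against (Wheat, Wheat): payoffs 6, -6 → best response Barley.
Farm 2 against (Wheat, Canola): payoffs -9, -6 → best response Corn.
Farm 2 against (Canola, Wheat): payoffs -1, 9 → best response Corn.
Farm 2 against (Canola, Canola): payoffs 2, -3 → best response Barley.
Farm 3 against (Wheat, Barley): payoffs -9, -2 → best response Canola.
Farm 3 against (Wheat, Corn): payoffs 2, 3 → best response Canola.
Farm 3 against (Canola, Barley): payoffs -1, -5 → best response Wheat.
Farm 3 against (Canola, Corn): payoffs -4, 2 → best response Canola.
Mutual best responses: (Wheat, Corn, Canola).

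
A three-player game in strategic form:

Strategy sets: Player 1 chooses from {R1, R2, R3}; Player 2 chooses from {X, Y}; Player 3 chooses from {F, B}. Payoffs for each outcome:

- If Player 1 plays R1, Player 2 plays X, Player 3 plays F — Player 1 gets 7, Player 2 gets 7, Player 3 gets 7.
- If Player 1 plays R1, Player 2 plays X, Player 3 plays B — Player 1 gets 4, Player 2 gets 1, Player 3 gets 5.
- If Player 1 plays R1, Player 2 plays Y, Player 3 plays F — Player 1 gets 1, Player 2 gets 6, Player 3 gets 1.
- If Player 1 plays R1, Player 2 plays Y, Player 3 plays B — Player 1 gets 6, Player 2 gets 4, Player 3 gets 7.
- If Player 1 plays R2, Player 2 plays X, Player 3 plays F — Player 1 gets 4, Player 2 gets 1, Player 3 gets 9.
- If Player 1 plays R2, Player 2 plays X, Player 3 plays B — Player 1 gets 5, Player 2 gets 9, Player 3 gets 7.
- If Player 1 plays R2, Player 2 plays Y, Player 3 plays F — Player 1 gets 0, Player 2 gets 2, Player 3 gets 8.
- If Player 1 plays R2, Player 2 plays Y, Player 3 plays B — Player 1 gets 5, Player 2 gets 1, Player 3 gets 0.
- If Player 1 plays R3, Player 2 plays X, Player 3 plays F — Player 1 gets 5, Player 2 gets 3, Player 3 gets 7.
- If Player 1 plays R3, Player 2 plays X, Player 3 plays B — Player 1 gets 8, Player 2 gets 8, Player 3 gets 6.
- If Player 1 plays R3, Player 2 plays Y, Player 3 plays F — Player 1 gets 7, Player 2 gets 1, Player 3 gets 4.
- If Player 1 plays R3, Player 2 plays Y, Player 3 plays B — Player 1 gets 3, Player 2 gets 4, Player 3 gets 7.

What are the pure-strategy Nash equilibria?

Pure-strategy Nash equilibria: (R1, X, F) and (R1, Y, B)

Player 1 against (X, F): payoffs 7, 4, 5 → best response R1.
Player 1 against (X, B): payoffs 4, 5, 8 → best response R3.
Player 1 against (Y, F): payoffs 1, 0, 7 → best response R3.
Player 1 against (Y, B): payoffs 6, 5, 3 → best response R1.
Player 2 against (R1, F): payoffs 7, 6 → best response X.
Player 2 against (R1, B): payoffs 1, 4 → best response Y.
Player 2 against (R2, F): payoffs 1, 2 → best response Y.
Player 2 against (R2, B): payoffs 9, 1 → best response X.
Player 2 against (R3, F): payoffs 3, 1 → best response X.
Player 2 against (R3, B): payoffs 8, 4 → best response X.
Player 3 against (R1, X): payoffs 7, 5 → best response F.
Player 3 against (R1, Y): payoffs 1, 7 → best response B.
Player 3 against (R2, X): payoffs 9, 7 → best response F.
Player 3 against (R2, Y): payoffs 8, 0 → best response F.
Player 3 against (R3, X): payoffs 7, 6 → best response F.
Player 3 against (R3, Y): payoffs 4, 7 → best response B.
Mutual best responses: (R1, X, F); (R1, Y, B).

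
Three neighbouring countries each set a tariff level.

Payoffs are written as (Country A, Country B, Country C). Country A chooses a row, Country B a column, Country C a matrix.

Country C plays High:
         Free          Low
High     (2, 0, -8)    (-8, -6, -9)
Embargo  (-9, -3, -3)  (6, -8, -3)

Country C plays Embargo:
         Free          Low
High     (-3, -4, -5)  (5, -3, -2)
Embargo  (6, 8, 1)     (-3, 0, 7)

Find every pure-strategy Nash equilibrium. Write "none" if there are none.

Check each profile: it is a Nash equilibrium iff no player can strictly gain by switching unilaterally.
(High, Free, High): Country C can switch to Embargo (-8 → -5). Not NE.
(High, Free, Embargo): Country A can switch to Embargo (-3 → 6). Not NE.
(High, Low, High): Country A can switch to Embargo (-8 → 6). Not NE.
(High, Low, Embargo): Country A gets 5, best alternative -3; Country B gets -3, best alternative -4; Country C gets -2, best alternative -9. No profitable deviation — NE.
(Embargo, Free, High): Country A can switch to High (-9 → 2). Not NE.
(Embargo, Free, Embargo): Country A gets 6, best alternative -3; Country B gets 8, best alternative 0; Country C gets 1, best alternative -3. No profitable deviation — NE.
(Embargo, Low, High): Country B can switch to Free (-8 → -3). Not NE.
(Embargo, Low, Embargo): Country A can switch to High (-3 → 5). Not NE.

(High, Low, Embargo) and (Embargo, Free, Embargo)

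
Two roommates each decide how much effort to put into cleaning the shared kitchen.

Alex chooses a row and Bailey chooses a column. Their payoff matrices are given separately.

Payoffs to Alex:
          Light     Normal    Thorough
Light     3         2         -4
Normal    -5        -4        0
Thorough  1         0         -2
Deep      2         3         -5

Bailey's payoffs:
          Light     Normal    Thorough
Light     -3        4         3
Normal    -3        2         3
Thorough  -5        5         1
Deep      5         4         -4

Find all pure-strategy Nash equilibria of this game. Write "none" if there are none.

Pure NE: (Normal, Thorough)

Alex against Light: payoffs 3, -5, 1, 2 → best response Light.
Alex against Normal: payoffs 2, -4, 0, 3 → best response Deep.
Alex against Thorough: payoffs -4, 0, -2, -5 → best response Normal.
Bailey against Light: payoffs -3, 4, 3 → best response Normal.
Bailey against Normal: payoffs -3, 2, 3 → best response Thorough.
Bailey against Thorough: payoffs -5, 5, 1 → best response Normal.
Bailey against Deep: payoffs 5, 4, -4 → best response Light.
Mutual best responses: (Normal, Thorough).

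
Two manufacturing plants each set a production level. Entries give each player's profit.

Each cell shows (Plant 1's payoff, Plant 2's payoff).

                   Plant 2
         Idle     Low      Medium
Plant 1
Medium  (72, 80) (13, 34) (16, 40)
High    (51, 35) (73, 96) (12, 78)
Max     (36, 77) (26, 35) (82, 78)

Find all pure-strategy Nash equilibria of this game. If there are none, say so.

(Medium, Idle); (High, Low); (Max, Medium)

Mark each player's best response to every combination of opponents' strategies; a profile where every player is best-responding is a pure Nash equilibrium.
Plant 1 against Idle: payoffs 72, 51, 36 → best response Medium.
Plant 1 against Low: payoffs 13, 73, 26 → best response High.
Plant 1 against Medium: payoffs 16, 12, 82 → best response Max.
Plant 2 against Medium: payoffs 80, 34, 40 → best response Idle.
Plant 2 against High: payoffs 35, 96, 78 → best response Low.
Plant 2 against Max: payoffs 77, 35, 78 → best response Medium.
Mutual best responses: (Medium, Idle); (High, Low); (Max, Medium).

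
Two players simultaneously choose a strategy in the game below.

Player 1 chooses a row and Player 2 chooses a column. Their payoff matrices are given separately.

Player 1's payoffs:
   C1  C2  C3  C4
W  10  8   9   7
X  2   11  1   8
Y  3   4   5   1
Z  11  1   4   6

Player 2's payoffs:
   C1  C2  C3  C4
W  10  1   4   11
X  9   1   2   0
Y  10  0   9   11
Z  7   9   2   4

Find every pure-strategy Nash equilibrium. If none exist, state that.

For each strategy profile, look for a profitable unilateral deviation.
(W, C1): Player 1 can switch to Z (10 → 11). Not NE.
(W, C2): Player 1 can switch to X (8 → 11). Not NE.
(W, C3): Player 2 can switch to C1 (4 → 10). Not NE.
(W, C4): Player 1 can switch to X (7 → 8). Not NE.
(X, C1): Player 1 can switch to W (2 → 10). Not NE.
(X, C2): Player 2 can switch to C1 (1 → 9). Not NE.
(X, C3): Player 1 can switch to W (1 → 9). Not NE.
(X, C4): Player 2 can switch to C1 (0 → 9). Not NE.
(The remaining 8 profiles each have a profitable deviation by the same check.)

none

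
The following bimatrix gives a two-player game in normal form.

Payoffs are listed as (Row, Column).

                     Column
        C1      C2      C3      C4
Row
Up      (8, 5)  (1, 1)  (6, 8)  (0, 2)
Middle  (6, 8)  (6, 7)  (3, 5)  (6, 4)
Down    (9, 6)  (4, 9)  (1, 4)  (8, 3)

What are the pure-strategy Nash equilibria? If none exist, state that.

(Up, C1): Row can switch to Down (8 → 9). Not NE.
(Up, C2): Row can switch to Middle (1 → 6). Not NE.
(Up, C3): Row gets 6, best alternative 3; Column gets 8, best alternative 5. No profitable deviation — NE.
(Up, C4): Row can switch to Middle (0 → 6). Not NE.
(Middle, C1): Row can switch to Up (6 → 8). Not NE.
(Middle, C2): Column can switch to C1 (7 → 8). Not NE.
(Middle, C3): Row can switch to Up (3 → 6). Not NE.
(Middle, C4): Row can switch to Down (6 → 8). Not NE.
(Down, C1): Column can switch to C2 (6 → 9). Not NE.
(The remaining 3 profiles each have a profitable deviation by the same check.)

The unique pure-strategy Nash equilibrium is (Up, C3).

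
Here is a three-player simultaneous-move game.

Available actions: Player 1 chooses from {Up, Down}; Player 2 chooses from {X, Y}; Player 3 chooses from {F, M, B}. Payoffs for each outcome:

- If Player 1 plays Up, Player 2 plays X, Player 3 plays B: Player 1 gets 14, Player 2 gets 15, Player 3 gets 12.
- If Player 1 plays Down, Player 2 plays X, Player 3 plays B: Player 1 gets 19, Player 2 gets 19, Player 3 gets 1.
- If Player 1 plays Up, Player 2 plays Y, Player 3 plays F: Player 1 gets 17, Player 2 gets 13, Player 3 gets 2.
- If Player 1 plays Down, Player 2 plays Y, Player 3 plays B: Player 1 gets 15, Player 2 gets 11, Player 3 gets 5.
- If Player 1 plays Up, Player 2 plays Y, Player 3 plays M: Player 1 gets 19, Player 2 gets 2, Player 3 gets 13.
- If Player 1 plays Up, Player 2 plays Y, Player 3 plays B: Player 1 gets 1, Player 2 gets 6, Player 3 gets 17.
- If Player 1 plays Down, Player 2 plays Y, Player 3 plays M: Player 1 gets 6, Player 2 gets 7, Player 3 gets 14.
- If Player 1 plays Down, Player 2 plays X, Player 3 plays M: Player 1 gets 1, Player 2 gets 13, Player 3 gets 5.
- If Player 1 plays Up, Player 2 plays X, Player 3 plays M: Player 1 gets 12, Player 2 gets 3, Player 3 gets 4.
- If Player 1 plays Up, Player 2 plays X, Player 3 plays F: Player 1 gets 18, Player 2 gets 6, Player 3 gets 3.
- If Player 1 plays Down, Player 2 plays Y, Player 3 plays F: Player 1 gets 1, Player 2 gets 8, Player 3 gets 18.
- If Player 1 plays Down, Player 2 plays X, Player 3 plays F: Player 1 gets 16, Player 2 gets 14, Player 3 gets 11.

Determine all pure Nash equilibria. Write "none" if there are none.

There is no pure-strategy Nash equilibrium.

(Up, X, F): Player 2 can switch to Y (6 → 13). Not NE.
(Up, X, M): Player 3 can switch to B (4 → 12). Not NE.
(Up, X, B): Player 1 can switch to Down (14 → 19). Not NE.
(Up, Y, F): Player 3 can switch to M (2 → 13). Not NE.
(Up, Y, M): Player 2 can switch to X (2 → 3). Not NE.
(Up, Y, B): Player 1 can switch to Down (1 → 15). Not NE.
(Down, X, F): Player 1 can switch to Up (16 → 18). Not NE.
(Down, X, M): Player 1 can switch to Up (1 → 12). Not NE.
(The remaining 4 profiles each have a profitable deviation by the same check.)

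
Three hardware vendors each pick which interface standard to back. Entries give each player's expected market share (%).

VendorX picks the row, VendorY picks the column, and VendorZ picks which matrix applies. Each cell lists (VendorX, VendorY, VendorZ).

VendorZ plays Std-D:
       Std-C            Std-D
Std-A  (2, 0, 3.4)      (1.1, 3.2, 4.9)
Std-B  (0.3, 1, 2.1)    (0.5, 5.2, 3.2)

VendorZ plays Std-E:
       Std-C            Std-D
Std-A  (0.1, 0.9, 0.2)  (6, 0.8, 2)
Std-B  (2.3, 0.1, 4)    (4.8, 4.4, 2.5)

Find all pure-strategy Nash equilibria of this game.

(Std-A, Std-D, Std-D)

VendorX against (Std-C, Std-D): payoffs 2, 0.3 → best response Std-A.
VendorX against (Std-C, Std-E): payoffs 0.1, 2.3 → best response Std-B.
VendorX against (Std-D, Std-D): payoffs 1.1, 0.5 → best response Std-A.
VendorX against (Std-D, Std-E): payoffs 6, 4.8 → best response Std-A.
VendorY against (Std-A, Std-D): payoffs 0, 3.2 → best response Std-D.
VendorY against (Std-A, Std-E): payoffs 0.9, 0.8 → best response Std-C.
VendorY against (Std-B, Std-D): payoffs 1, 5.2 → best response Std-D.
VendorY against (Std-B, Std-E): payoffs 0.1, 4.4 → best response Std-D.
VendorZ against (Std-A, Std-C): payoffs 3.4, 0.2 → best response Std-D.
VendorZ against (Std-A, Std-D): payoffs 4.9, 2 → best response Std-D.
VendorZ against (Std-B, Std-C): payoffs 2.1, 4 → best response Std-E.
VendorZ against (Std-B, Std-D): payoffs 3.2, 2.5 → best response Std-D.
Mutual best responses: (Std-A, Std-D, Std-D).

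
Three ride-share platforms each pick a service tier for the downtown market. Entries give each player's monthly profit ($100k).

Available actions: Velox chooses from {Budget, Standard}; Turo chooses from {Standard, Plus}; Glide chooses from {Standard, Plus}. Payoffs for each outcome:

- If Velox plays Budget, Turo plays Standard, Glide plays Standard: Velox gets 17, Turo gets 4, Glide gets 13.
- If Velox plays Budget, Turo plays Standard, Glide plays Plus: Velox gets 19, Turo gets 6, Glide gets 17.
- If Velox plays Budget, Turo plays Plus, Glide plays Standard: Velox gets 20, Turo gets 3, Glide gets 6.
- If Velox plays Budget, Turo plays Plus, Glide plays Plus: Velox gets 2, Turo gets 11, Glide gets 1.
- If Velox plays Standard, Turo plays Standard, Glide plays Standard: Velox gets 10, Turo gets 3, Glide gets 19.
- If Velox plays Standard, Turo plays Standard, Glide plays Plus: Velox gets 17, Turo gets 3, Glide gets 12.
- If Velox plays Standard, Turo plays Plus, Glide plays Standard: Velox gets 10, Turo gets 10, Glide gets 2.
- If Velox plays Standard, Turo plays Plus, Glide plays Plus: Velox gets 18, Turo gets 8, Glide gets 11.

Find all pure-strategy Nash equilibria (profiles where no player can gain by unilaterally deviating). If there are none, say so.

(Budget, Standard, Standard): Glide can switch to Plus (13 → 17). Not NE.
(Budget, Standard, Plus): Turo can switch to Plus (6 → 11). Not NE.
(Budget, Plus, Standard): Turo can switch to Standard (3 → 4). Not NE.
(Budget, Plus, Plus): Velox can switch to Standard (2 → 18). Not NE.
(Standard, Standard, Standard): Velox can switch to Budget (10 → 17). Not NE.
(Standard, Standard, Plus): Velox can switch to Budget (17 → 19). Not NE.
(Standard, Plus, Standard): Velox can switch to Budget (10 → 20). Not NE.
(Standard, Plus, Plus): Velox gets 18, best alternative 2; Turo gets 8, best alternative 3; Glide gets 11, best alternative 2. No profitable deviation — NE.

The unique pure-strategy Nash equilibrium is (Standard, Plus, Plus).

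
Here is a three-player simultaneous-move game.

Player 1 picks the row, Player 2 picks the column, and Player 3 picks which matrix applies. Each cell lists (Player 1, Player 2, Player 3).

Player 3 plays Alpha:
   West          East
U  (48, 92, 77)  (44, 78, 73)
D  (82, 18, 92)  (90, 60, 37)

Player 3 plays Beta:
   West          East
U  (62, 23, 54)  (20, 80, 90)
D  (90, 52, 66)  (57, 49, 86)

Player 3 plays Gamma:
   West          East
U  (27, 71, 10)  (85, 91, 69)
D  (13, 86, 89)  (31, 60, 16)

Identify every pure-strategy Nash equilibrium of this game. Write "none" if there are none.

This game has no pure Nash equilibrium.

Player 1 against (West, Alpha): payoffs 48, 82 → best response D.
Player 1 against (West, Beta): payoffs 62, 90 → best response D.
Player 1 against (West, Gamma): payoffs 27, 13 → best response U.
Player 1 against (East, Alpha): payoffs 44, 90 → best response D.
Player 1 against (East, Beta): payoffs 20, 57 → best response D.
Player 1 against (East, Gamma): payoffs 85, 31 → best response U.
Player 2 against (U, Alpha): payoffs 92, 78 → best response West.
Player 2 against (U, Beta): payoffs 23, 80 → best response East.
Player 2 against (U, Gamma): payoffs 71, 91 → best response East.
Player 2 against (D, Alpha): payoffs 18, 60 → best response East.
Player 2 against (D, Beta): payoffs 52, 49 → best response West.
Player 2 against (D, Gamma): payoffs 86, 60 → best response West.
Player 3 against (U, West): payoffs 77, 54, 10 → best response Alpha.
Player 3 against (U, East): payoffs 73, 90, 69 → best response Beta.
Player 3 against (D, West): payoffs 92, 66, 89 → best response Alpha.
Player 3 against (D, East): payoffs 37, 86, 16 → best response Beta.
No profile is a mutual best response for all players.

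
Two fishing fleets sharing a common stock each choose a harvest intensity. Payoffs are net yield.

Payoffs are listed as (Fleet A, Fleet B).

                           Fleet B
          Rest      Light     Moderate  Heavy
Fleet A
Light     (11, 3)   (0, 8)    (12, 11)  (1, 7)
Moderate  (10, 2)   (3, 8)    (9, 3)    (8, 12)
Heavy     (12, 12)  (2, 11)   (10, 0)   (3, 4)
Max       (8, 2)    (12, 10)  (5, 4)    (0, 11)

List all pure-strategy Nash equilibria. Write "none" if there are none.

(Light, Moderate) and (Moderate, Heavy) and (Heavy, Rest)

For each player, find the best response to each opponent profile; mutual best responses are the pure NE.
Fleet A against Rest: payoffs 11, 10, 12, 8 → best response Heavy.
Fleet A against Light: payoffs 0, 3, 2, 12 → best response Max.
Fleet A against Moderate: payoffs 12, 9, 10, 5 → best response Light.
Fleet A against Heavy: payoffs 1, 8, 3, 0 → best response Moderate.
Fleet B against Light: payoffs 3, 8, 11, 7 → best response Moderate.
Fleet B against Moderate: payoffs 2, 8, 3, 12 → best response Heavy.
Fleet B against Heavy: payoffs 12, 11, 0, 4 → best response Rest.
Fleet B against Max: payoffs 2, 10, 4, 11 → best response Heavy.
Mutual best responses: (Light, Moderate); (Moderate, Heavy); (Heavy, Rest).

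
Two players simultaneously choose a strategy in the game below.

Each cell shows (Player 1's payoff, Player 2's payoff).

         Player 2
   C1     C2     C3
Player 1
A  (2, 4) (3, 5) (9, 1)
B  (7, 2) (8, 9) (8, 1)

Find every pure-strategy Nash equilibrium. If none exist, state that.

Player 1 against C1: payoffs 2, 7 → best response B.
Player 1 against C2: payoffs 3, 8 → best response B.
Player 1 against C3: payoffs 9, 8 → best response A.
Player 2 against A: payoffs 4, 5, 1 → best response C2.
Player 2 against B: payoffs 2, 9, 1 → best response C2.
Mutual best responses: (B, C2).

Pure NE: (B, C2)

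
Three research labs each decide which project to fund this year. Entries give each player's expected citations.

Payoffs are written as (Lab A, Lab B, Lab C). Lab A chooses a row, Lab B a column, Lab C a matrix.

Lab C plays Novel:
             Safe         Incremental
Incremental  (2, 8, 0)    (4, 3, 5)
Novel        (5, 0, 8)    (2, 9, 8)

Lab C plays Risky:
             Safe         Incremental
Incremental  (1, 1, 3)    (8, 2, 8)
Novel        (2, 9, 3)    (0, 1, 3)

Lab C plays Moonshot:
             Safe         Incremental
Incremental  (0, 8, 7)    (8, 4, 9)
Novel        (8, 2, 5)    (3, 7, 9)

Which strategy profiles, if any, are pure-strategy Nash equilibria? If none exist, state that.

Lab A against (Safe, Novel): payoffs 2, 5 → best response Novel.
Lab A against (Safe, Risky): payoffs 1, 2 → best response Novel.
Lab A against (Safe, Moonshot): payoffs 0, 8 → best response Novel.
Lab A against (Incremental, Novel): payoffs 4, 2 → best response Incremental.
Lab A against (Incremental, Risky): payoffs 8, 0 → best response Incremental.
Lab A against (Incremental, Moonshot): payoffs 8, 3 → best response Incremental.
Lab B against (Incremental, Novel): payoffs 8, 3 → best response Safe.
Lab B against (Incremental, Risky): payoffs 1, 2 → best response Incremental.
Lab B against (Incremental, Moonshot): payoffs 8, 4 → best response Safe.
Lab B against (Novel, Novel): payoffs 0, 9 → best response Incremental.
Lab B against (Novel, Risky): payoffs 9, 1 → best response Safe.
Lab B against (Novel, Moonshot): payoffs 2, 7 → best response Incremental.
Lab C against (Incremental, Safe): payoffs 0, 3, 7 → best response Moonshot.
Lab C against (Incremental, Incremental): payoffs 5, 8, 9 → best response Moonshot.
Lab C against (Novel, Safe): payoffs 8, 3, 5 → best response Novel.
Lab C against (Novel, Incremental): payoffs 8, 3, 9 → best response Moonshot.
No profile is a mutual best response for all players.

No pure-strategy Nash equilibrium.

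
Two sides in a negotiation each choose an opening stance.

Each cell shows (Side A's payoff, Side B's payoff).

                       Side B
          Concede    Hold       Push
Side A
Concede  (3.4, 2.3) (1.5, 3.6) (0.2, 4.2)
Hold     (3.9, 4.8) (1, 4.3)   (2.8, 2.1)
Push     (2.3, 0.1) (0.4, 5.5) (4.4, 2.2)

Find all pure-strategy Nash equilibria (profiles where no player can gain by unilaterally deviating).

Pure NE: (Hold, Concede)

Mark each player's best response to every combination of opponents' strategies; a profile where every player is best-responding is a pure Nash equilibrium.
Side A against Concede: payoffs 3.4, 3.9, 2.3 → best response Hold.
Side A against Hold: payoffs 1.5, 1, 0.4 → best response Concede.
Side A against Push: payoffs 0.2, 2.8, 4.4 → best response Push.
Side B against Concede: payoffs 2.3, 3.6, 4.2 → best response Push.
Side B against Hold: payoffs 4.8, 4.3, 2.1 → best response Concede.
Side B against Push: payoffs 0.1, 5.5, 2.2 → best response Hold.
Mutual best responses: (Hold, Concede).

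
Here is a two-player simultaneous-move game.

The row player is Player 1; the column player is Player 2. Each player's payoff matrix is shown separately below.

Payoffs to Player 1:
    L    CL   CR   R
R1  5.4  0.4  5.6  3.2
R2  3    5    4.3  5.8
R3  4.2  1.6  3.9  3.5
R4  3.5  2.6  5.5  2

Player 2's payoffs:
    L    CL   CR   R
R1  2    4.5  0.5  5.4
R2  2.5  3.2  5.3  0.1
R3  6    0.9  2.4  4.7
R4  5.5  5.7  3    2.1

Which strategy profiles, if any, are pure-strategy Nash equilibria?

(R1, L): Player 2 can switch to CL (2 → 4.5). Not NE.
(R1, CL): Player 1 can switch to R2 (0.4 → 5). Not NE.
(R1, CR): Player 2 can switch to L (0.5 → 2). Not NE.
(R1, R): Player 1 can switch to R2 (3.2 → 5.8). Not NE.
(R2, L): Player 1 can switch to R1 (3 → 5.4). Not NE.
(R2, CL): Player 2 can switch to CR (3.2 → 5.3). Not NE.
(R2, CR): Player 1 can switch to R1 (4.3 → 5.6). Not NE.
(R2, R): Player 2 can switch to L (0.1 → 2.5). Not NE.
(R3, L): Player 1 can switch to R1 (4.2 → 5.4). Not NE.
(R3, CL): Player 1 can switch to R2 (1.6 → 5). Not NE.
(The remaining 6 profiles each have a profitable deviation by the same check.)

This game has no pure Nash equilibrium.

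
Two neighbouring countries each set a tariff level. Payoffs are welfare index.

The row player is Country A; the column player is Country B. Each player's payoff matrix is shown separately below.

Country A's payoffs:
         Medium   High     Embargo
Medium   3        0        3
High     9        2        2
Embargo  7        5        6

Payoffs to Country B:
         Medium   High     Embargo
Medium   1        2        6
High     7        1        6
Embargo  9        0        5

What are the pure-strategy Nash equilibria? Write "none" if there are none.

(High, Medium)

Country A against Medium: payoffs 3, 9, 7 → best response High.
Country A against High: payoffs 0, 2, 5 → best response Embargo.
Country A against Embargo: payoffs 3, 2, 6 → best response Embargo.
Country B against Medium: payoffs 1, 2, 6 → best response Embargo.
Country B against High: payoffs 7, 1, 6 → best response Medium.
Country B against Embargo: payoffs 9, 0, 5 → best response Medium.
Mutual best responses: (High, Medium).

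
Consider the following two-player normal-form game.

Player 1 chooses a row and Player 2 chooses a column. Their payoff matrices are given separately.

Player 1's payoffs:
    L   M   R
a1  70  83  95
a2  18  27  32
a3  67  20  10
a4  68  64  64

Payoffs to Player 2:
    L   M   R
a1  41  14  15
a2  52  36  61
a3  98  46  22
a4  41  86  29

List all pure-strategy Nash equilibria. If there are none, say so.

(a1, L): Player 1 gets 70, best alternative 68; Player 2 gets 41, best alternative 15. No profitable deviation — NE.
(a1, M): Player 2 can switch to L (14 → 41). Not NE.
(a1, R): Player 2 can switch to L (15 → 41). Not NE.
(a2, L): Player 1 can switch to a1 (18 → 70). Not NE.
(a2, M): Player 1 can switch to a1 (27 → 83). Not NE.
(a2, R): Player 1 can switch to a1 (32 → 95). Not NE.
(a3, L): Player 1 can switch to a1 (67 → 70). Not NE.
(a3, M): Player 1 can switch to a1 (20 → 83). Not NE.
(a3, R): Player 1 can switch to a1 (10 → 95). Not NE.
(a4, L): Player 1 can switch to a1 (68 → 70). Not NE.
(a4, M): Player 1 can switch to a1 (64 → 83). Not NE.
(The remaining 1 profile has a profitable deviation by the same check.)

Pure NE: (a1, L)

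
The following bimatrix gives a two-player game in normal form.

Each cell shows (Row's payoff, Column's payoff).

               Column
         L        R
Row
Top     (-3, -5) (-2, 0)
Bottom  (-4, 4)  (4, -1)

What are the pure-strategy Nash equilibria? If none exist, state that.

none

Check each profile: it is a Nash equilibrium iff no player can strictly gain by switching unilaterally.
(Top, L): Column can switch to R (-5 → 0). Not NE.
(Top, R): Row can switch to Bottom (-2 → 4). Not NE.
(Bottom, L): Row can switch to Top (-4 → -3). Not NE.
(Bottom, R): Column can switch to L (-1 → 4). Not NE.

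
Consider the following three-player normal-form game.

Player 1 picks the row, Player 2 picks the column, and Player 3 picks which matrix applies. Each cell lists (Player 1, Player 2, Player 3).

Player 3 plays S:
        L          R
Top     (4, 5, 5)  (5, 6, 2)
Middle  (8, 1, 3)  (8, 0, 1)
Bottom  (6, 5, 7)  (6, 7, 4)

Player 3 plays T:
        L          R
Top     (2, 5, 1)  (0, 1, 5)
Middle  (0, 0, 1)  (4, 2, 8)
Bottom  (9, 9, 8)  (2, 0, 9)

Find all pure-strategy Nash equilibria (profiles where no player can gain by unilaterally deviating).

(Top, L, S): Player 1 can switch to Middle (4 → 8). Not NE.
(Top, L, T): Player 1 can switch to Bottom (2 → 9). Not NE.
(Top, R, S): Player 1 can switch to Middle (5 → 8). Not NE.
(Top, R, T): Player 1 can switch to Middle (0 → 4). Not NE.
(Middle, L, S): Player 1 gets 8, best alternative 6; Player 2 gets 1, best alternative 0; Player 3 gets 3, best alternative 1. No profitable deviation — NE.
(Middle, L, T): Player 1 can switch to Top (0 → 2). Not NE.
(Middle, R, S): Player 2 can switch to L (0 → 1). Not NE.
(Middle, R, T): Player 1 gets 4, best alternative 2; Player 2 gets 2, best alternative 0; Player 3 gets 8, best alternative 1. No profitable deviation — NE.
(Bottom, L, S): Player 1 can switch to Middle (6 → 8). Not NE.
(Bottom, L, T): Player 1 gets 9, best alternative 2; Player 2 gets 9, best alternative 0; Player 3 gets 8, best alternative 7. No profitable deviation — NE.
(Bottom, R, S): Player 1 can switch to Middle (6 → 8). Not NE.
(Bottom, R, T): Player 1 can switch to Middle (2 → 4). Not NE.

(Middle, L, S), (Middle, R, T), (Bottom, L, T)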